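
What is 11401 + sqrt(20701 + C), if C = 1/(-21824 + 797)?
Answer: 11401 + sqrt(9152631004002)/21027 ≈ 11545.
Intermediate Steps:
C = -1/21027 (C = 1/(-21027) = -1/21027 ≈ -4.7558e-5)
11401 + sqrt(20701 + C) = 11401 + sqrt(20701 - 1/21027) = 11401 + sqrt(435279926/21027) = 11401 + sqrt(9152631004002)/21027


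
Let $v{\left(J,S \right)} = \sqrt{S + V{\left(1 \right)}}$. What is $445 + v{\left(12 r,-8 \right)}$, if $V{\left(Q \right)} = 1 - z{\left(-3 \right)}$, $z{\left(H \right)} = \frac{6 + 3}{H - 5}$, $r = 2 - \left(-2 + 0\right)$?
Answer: $445 + \frac{i \sqrt{94}}{4} \approx 445.0 + 2.4238 i$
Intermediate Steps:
$r = 4$ ($r = 2 - -2 = 2 + 2 = 4$)
$z{\left(H \right)} = \frac{9}{-5 + H}$
$V{\left(Q \right)} = \frac{17}{8}$ ($V{\left(Q \right)} = 1 - \frac{9}{-5 - 3} = 1 - \frac{9}{-8} = 1 - 9 \left(- \frac{1}{8}\right) = 1 - - \frac{9}{8} = 1 + \frac{9}{8} = \frac{17}{8}$)
$v{\left(J,S \right)} = \sqrt{\frac{17}{8} + S}$ ($v{\left(J,S \right)} = \sqrt{S + \frac{17}{8}} = \sqrt{\frac{17}{8} + S}$)
$445 + v{\left(12 r,-8 \right)} = 445 + \frac{\sqrt{34 + 16 \left(-8\right)}}{4} = 445 + \frac{\sqrt{34 - 128}}{4} = 445 + \frac{\sqrt{-94}}{4} = 445 + \frac{i \sqrt{94}}{4}$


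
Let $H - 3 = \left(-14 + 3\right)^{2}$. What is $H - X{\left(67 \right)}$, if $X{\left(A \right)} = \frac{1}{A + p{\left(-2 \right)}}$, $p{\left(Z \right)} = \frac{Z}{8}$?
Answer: $\frac{33104}{267} \approx 123.98$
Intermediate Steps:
$p{\left(Z \right)} = \frac{Z}{8}$ ($p{\left(Z \right)} = Z \frac{1}{8} = \frac{Z}{8}$)
$X{\left(A \right)} = \frac{1}{- \frac{1}{4} + A}$ ($X{\left(A \right)} = \frac{1}{A + \frac{1}{8} \left(-2\right)} = \frac{1}{A - \frac{1}{4}} = \frac{1}{- \frac{1}{4} + A}$)
$H = 124$ ($H = 3 + \left(-14 + 3\right)^{2} = 3 + \left(-11\right)^{2} = 3 + 121 = 124$)
$H - X{\left(67 \right)} = 124 - \frac{4}{-1 + 4 \cdot 67} = 124 - \frac{4}{-1 + 268} = 124 - \frac{4}{267} = \frac{33104}{267}$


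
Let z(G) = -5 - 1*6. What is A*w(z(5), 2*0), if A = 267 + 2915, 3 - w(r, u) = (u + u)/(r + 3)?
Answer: 9546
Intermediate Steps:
z(G) = -11 (z(G) = -5 - 6 = -11)
w(r, u) = 3 - 2*u/(3 + r) (w(r, u) = 3 - (u + u)/(r + 3) = 3 - 2*u/(3 + r))
A = 3182
A*w(z(5), 2*0) = 3182*((9 - 4*0 + 3*(-11))/(3 - 11)) = 3182*((9 - 2*0 - 33)/(-8)) = 3182*(-(9 + 0 - 33)/8) = 3182*(-⅛*(-24)) = 3182*3 = 9546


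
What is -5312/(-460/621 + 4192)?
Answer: -35856/28291 ≈ -1.2674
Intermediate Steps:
-5312/(-460/621 + 4192) = -5312/(-460*1/621 + 4192) = -5312/(-20/27 + 4192) = -5312/113164/27 = -5312*27/113164 = -35856/28291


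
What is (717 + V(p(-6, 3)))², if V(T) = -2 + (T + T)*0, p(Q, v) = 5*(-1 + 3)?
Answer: 511225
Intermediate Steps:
p(Q, v) = 10 (p(Q, v) = 5*2 = 10)
V(T) = -2 (V(T) = -2 + (2*T)*0 = -2 + 0 = -2)
(717 + V(p(-6, 3)))² = (717 - 2)² = 715² = 511225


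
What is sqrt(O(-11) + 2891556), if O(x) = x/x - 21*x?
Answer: 2*sqrt(722947) ≈ 1700.5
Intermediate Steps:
O(x) = 1 - 21*x
sqrt(O(-11) + 2891556) = sqrt((1 - 21*(-11)) + 2891556) = sqrt((1 + 231) + 2891556) = sqrt(232 + 2891556) = sqrt(2891788) = 2*sqrt(722947)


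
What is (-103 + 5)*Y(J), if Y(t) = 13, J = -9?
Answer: -1274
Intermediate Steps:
(-103 + 5)*Y(J) = (-103 + 5)*13 = -98*13 = -1274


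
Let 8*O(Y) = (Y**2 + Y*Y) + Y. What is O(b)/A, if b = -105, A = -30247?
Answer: -3135/34568 ≈ -0.090691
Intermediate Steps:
O(Y) = Y**2/4 + Y/8 (O(Y) = ((Y**2 + Y*Y) + Y)/8 = ((Y**2 + Y**2) + Y)/8 = (2*Y**2 + Y)/8 = (Y + 2*Y**2)/8 = Y**2/4 + Y/8)
O(b)/A = ((1/8)*(-105)*(1 + 2*(-105)))/(-30247) = ((1/8)*(-105)*(1 - 210))*(-1/30247) = ((1/8)*(-105)*(-209))*(-1/30247) = (21945/8)*(-1/30247) = -3135/34568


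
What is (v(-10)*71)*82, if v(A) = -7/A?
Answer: 20377/5 ≈ 4075.4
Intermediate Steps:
(v(-10)*71)*82 = (-7/(-10)*71)*82 = (-7*(-⅒)*71)*82 = ((7/10)*71)*82 = (497/10)*82 = 20377/5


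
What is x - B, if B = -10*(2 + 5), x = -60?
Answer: 10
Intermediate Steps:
B = -70 (B = -10*7 = -70)
x - B = -60 - 1*(-70) = -60 + 70 = 10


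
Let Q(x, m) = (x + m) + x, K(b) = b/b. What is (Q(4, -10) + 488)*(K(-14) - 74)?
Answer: -35478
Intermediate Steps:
K(b) = 1
Q(x, m) = m + 2*x (Q(x, m) = (m + x) + x = m + 2*x)
(Q(4, -10) + 488)*(K(-14) - 74) = ((-10 + 2*4) + 488)*(1 - 74) = ((-10 + 8) + 488)*(-73) = (-2 + 488)*(-73) = 486*(-73) = -35478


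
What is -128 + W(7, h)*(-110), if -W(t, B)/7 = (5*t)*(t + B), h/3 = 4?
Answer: 511922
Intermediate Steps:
h = 12 (h = 3*4 = 12)
W(t, B) = -35*t*(B + t) (W(t, B) = -7*5*t*(t + B) = -7*5*t*(B + t) = -35*t*(B + t))
-128 + W(7, h)*(-110) = -128 - 35*7*(12 + 7)*(-110) = -128 - 35*7*19*(-110) = -128 - 4655*(-110) = -128 + 512050 = 511922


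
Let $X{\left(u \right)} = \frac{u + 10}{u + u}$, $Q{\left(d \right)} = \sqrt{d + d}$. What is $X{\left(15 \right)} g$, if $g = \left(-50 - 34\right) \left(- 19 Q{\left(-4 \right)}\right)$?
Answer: $2660 i \sqrt{2} \approx 3761.8 i$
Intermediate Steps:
$Q{\left(d \right)} = \sqrt{2} \sqrt{d}$ ($Q{\left(d \right)} = \sqrt{2 d} = \sqrt{2} \sqrt{d}$)
$X{\left(u \right)} = \frac{10 + u}{2 u}$
$g = 3192 i \sqrt{2}$ ($g = \left(-50 - 34\right) \left(- 19 \sqrt{2} \sqrt{-4}\right) = - 84 \left(- 19 \sqrt{2} \cdot 2 i\right) = - 84 \left(- 19 \cdot 2 i \sqrt{2}\right) = - 84 \left(- 38 i \sqrt{2}\right) = 3192 i \sqrt{2} \approx 4514.2 i$)
$X{\left(15 \right)} g = \frac{10 + 15}{2 \cdot 15} \cdot 3192 i \sqrt{2} = \frac{1}{2} \cdot \frac{1}{15} \cdot 25 \cdot 3192 i \sqrt{2} = \frac{5 \cdot 3192 i \sqrt{2}}{6} = 2660 i \sqrt{2}$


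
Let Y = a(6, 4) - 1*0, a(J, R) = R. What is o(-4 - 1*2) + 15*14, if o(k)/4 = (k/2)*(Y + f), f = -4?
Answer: 210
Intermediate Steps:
Y = 4 (Y = 4 - 1*0 = 4 + 0 = 4)
o(k) = 0 (o(k) = 4*((k/2)*(4 - 4)) = 4*((k*(1/2))*0) = 4*((k/2)*0) = 4*0 = 0)
o(-4 - 1*2) + 15*14 = 0 + 15*14 = 0 + 210 = 210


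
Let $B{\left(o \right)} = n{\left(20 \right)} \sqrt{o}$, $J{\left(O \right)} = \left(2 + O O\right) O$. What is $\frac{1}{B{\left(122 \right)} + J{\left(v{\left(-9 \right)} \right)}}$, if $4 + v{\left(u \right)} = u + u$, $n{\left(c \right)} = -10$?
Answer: $- \frac{2673}{28576666} + \frac{5 \sqrt{122}}{57153332} \approx -9.2572 \cdot 10^{-5}$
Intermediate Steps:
$v{\left(u \right)} = -4 + 2 u$ ($v{\left(u \right)} = -4 + \left(u + u\right) = -4 + 2 u$)
$J{\left(O \right)} = O \left(2 + O^{2}\right)$ ($J{\left(O \right)} = \left(2 + O^{2}\right) O = O \left(2 + O^{2}\right)$)
$B{\left(o \right)} = - 10 \sqrt{o}$
$\frac{1}{B{\left(122 \right)} + J{\left(v{\left(-9 \right)} \right)}} = \frac{1}{- 10 \sqrt{122} + \left(-4 + 2 \left(-9\right)\right) \left(2 + \left(-4 + 2 \left(-9\right)\right)^{2}\right)} = \frac{1}{- 10 \sqrt{122} + \left(-4 - 18\right) \left(2 + \left(-4 - 18\right)^{2}\right)} = \frac{1}{- 10 \sqrt{122} - 22 \left(2 + \left(-22\right)^{2}\right)} = \frac{1}{- 10 \sqrt{122} - 22 \left(2 + 484\right)} = \frac{1}{- 10 \sqrt{122} - 10692} = \frac{1}{-10692 - 10 \sqrt{122}}$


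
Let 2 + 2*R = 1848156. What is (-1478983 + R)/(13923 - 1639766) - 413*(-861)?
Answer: 578138944805/1625843 ≈ 3.5559e+5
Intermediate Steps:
R = 924077 (R = -1 + (1/2)*1848156 = -1 + 924078 = 924077)
(-1478983 + R)/(13923 - 1639766) - 413*(-861) = (-1478983 + 924077)/(13923 - 1639766) - 413*(-861) = -554906/(-1625843) + 355593 = -554906*(-1/1625843) + 355593 = 554906/1625843 + 355593 = 578138944805/1625843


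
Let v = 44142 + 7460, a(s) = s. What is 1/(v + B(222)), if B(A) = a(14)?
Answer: 1/51616 ≈ 1.9374e-5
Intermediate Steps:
B(A) = 14
v = 51602
1/(v + B(222)) = 1/(51602 + 14) = 1/51616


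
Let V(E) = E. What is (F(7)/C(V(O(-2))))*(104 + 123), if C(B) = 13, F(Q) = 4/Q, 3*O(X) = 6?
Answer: 908/91 ≈ 9.9780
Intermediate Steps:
O(X) = 2 (O(X) = (1/3)*6 = 2)
(F(7)/C(V(O(-2))))*(104 + 123) = ((4/7)/13)*(104 + 123) = ((4*(1/7))*(1/13))*227 = ((4/7)*(1/13))*227 = (4/91)*227 = 908/91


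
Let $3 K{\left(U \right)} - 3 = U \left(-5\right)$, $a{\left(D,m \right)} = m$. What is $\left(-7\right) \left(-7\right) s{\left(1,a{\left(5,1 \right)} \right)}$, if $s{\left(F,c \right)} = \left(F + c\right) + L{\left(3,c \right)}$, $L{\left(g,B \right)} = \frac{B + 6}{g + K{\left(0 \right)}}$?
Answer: $\frac{735}{4} \approx 183.75$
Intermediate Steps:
$K{\left(U \right)} = 1 - \frac{5 U}{3}$ ($K{\left(U \right)} = 1 + \frac{U \left(-5\right)}{3} = 1 + \frac{\left(-5\right) U}{3} = 1 - \frac{5 U}{3}$)
$L{\left(g,B \right)} = \frac{6 + B}{1 + g}$ ($L{\left(g,B \right)} = \frac{B + 6}{g + \left(1 - 0\right)} = \frac{6 + B}{g + \left(1 + 0\right)} = \frac{6 + B}{g + 1} = \frac{6 + B}{1 + g}$)
$s{\left(F,c \right)} = \frac{3}{2} + F + \frac{5 c}{4}$ ($s{\left(F,c \right)} = \left(F + c\right) + \frac{6 + c}{1 + 3} = \left(F + c\right) + \frac{6 + c}{4} = \left(F + c\right) + \left(\frac{3}{2} + \frac{c}{4}\right) = \frac{3}{2} + F + \frac{5 c}{4}$)
$\left(-7\right) \left(-7\right) s{\left(1,a{\left(5,1 \right)} \right)} = \left(-7\right) \left(-7\right) \left(\frac{3}{2} + 1 + \frac{5}{4} \cdot 1\right) = 49 \left(\frac{3}{2} + 1 + \frac{5}{4}\right) = 49 \cdot \frac{15}{4} = \frac{735}{4}$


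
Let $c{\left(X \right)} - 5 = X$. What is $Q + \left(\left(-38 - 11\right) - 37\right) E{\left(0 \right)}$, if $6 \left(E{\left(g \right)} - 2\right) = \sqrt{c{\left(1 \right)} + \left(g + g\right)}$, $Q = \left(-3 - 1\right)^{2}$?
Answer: $-156 - \frac{43 \sqrt{6}}{3} \approx -191.11$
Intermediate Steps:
$c{\left(X \right)} = 5 + X$
$Q = 16$ ($Q = \left(-4\right)^{2} = 16$)
$E{\left(g \right)} = 2 + \frac{\sqrt{6 + 2 g}}{6}$ ($E{\left(g \right)} = 2 + \frac{\sqrt{\left(5 + 1\right) + \left(g + g\right)}}{6} = 2 + \frac{\sqrt{6 + 2 g}}{6}$)
$Q + \left(\left(-38 - 11\right) - 37\right) E{\left(0 \right)} = 16 + \left(\left(-38 - 11\right) - 37\right) \left(2 + \frac{\sqrt{6 + 2 \cdot 0}}{6}\right) = 16 + \left(-49 - 37\right) \left(2 + \frac{\sqrt{6 + 0}}{6}\right) = 16 - 86 \left(2 + \frac{\sqrt{6}}{6}\right) = 16 - \left(172 + \frac{43 \sqrt{6}}{3}\right) = -156 - \frac{43 \sqrt{6}}{3}$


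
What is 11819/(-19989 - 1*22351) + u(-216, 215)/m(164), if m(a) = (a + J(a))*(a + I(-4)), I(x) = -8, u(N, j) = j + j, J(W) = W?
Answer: -73318549/270806640 ≈ -0.27074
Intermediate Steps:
u(N, j) = 2*j
m(a) = 2*a*(-8 + a) (m(a) = (a + a)*(a - 8) = (2*a)*(-8 + a) = 2*a*(-8 + a))
11819/(-19989 - 1*22351) + u(-216, 215)/m(164) = 11819/(-19989 - 1*22351) + (2*215)/((2*164*(-8 + 164))) = 11819/(-19989 - 22351) + 430/((2*164*156)) = 11819/(-42340) + 430/51168 = 11819*(-1/42340) + 430*(1/51168) = -11819/42340 + 215/25584 = -73318549/270806640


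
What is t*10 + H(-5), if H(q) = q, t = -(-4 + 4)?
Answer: -5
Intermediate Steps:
t = 0 (t = -1*0 = 0)
t*10 + H(-5) = 0*10 - 5 = 0 - 5 = -5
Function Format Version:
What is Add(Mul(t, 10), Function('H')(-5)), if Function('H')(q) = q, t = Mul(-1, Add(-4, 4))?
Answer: -5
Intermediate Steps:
t = 0 (t = Mul(-1, 0) = 0)
Add(Mul(t, 10), Function('H')(-5)) = Add(Mul(0, 10), -5) = Add(0, -5) = -5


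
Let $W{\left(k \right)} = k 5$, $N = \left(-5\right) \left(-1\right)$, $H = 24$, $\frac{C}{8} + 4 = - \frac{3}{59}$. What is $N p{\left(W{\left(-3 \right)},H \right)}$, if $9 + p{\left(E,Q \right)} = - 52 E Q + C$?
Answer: $\frac{5510185}{59} \approx 93393.0$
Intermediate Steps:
$C = - \frac{1912}{59}$ ($C = -32 + 8 \left(- \frac{3}{59}\right) = -32 - \frac{24}{59} = - \frac{1912}{59} \approx -32.407$)
$N = 5$
$W{\left(k \right)} = 5 k$
$p{\left(E,Q \right)} = - \frac{2443}{59} - 52 E Q$ ($p{\left(E,Q \right)} = -9 + \left(- 52 E Q - \frac{1912}{59}\right) = -9 - \left(\frac{1912}{59} + 52 E Q\right) = - \frac{2443}{59} - 52 E Q$)
$N p{\left(W{\left(-3 \right)},H \right)} = 5 \left(- \frac{2443}{59} - 52 \cdot 5 \left(-3\right) 24\right) = 5 \left(- \frac{2443}{59} - \left(-780\right) 24\right) = 5 \left(- \frac{2443}{59} + 18720\right) = 5 \cdot \frac{1102037}{59} = \frac{5510185}{59}$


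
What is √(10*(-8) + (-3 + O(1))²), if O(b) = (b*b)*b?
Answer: 2*I*√19 ≈ 8.7178*I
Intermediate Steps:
O(b) = b³ (O(b) = b²*b = b³)
√(10*(-8) + (-3 + O(1))²) = √(10*(-8) + (-3 + 1³)²) = √(-80 + (-3 + 1)²) = √(-80 + (-2)²) = √(-80 + 4) = √(-76) = 2*I*√19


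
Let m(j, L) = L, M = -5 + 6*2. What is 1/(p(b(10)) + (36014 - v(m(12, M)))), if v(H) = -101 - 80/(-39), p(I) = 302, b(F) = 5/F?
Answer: 39/1420183 ≈ 2.7461e-5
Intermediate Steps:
M = 7 (M = -5 + 12 = 7)
v(H) = -3859/39 (v(H) = -101 - 80*(-1/39) = -101 + 80/39 = -3859/39)
1/(p(b(10)) + (36014 - v(m(12, M)))) = 1/(302 + (36014 - 1*(-3859/39))) = 1/(302 + (36014 + 3859/39)) = 1/(302 + 1408405/39) = 1/(1420183/39) = 39/1420183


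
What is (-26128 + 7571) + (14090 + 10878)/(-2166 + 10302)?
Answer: -18869348/1017 ≈ -18554.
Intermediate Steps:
(-26128 + 7571) + (14090 + 10878)/(-2166 + 10302) = -18557 + 24968/8136 = -18557 + 24968*(1/8136) = -18557 + 3121/1017 = -18869348/1017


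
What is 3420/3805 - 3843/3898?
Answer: -258291/2966378 ≈ -0.087073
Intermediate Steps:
3420/3805 - 3843/3898 = 3420*(1/3805) - 3843*1/3898 = 684/761 - 3843/3898 = -258291/2966378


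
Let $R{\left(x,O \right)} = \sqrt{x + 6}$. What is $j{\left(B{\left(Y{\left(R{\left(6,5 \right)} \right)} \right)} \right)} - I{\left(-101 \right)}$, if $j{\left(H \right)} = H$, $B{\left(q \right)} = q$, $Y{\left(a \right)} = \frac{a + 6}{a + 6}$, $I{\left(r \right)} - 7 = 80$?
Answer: $-86$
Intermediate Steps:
$I{\left(r \right)} = 87$ ($I{\left(r \right)} = 7 + 80 = 87$)
$R{\left(x,O \right)} = \sqrt{6 + x}$
$Y{\left(a \right)} = 1$ ($Y{\left(a \right)} = \frac{6 + a}{6 + a} = 1$)
$j{\left(B{\left(Y{\left(R{\left(6,5 \right)} \right)} \right)} \right)} - I{\left(-101 \right)} = 1 - 87 = -86$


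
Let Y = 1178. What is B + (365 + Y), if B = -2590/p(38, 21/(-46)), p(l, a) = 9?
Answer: 11297/9 ≈ 1255.2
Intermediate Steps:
B = -2590/9 ≈ -287.78
B + (365 + Y) = -2590/9 + (365 + 1178) = -2590/9 + 1543 = 11297/9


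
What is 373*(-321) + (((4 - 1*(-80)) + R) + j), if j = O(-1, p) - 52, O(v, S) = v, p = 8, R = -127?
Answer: -119829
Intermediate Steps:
j = -53 (j = -1 - 52 = -53)
373*(-321) + (((4 - 1*(-80)) + R) + j) = 373*(-321) + (((4 - 1*(-80)) - 127) - 53) = -119733 + (((4 + 80) - 127) - 53) = -119733 + ((84 - 127) - 53) = -119733 + (-43 - 53) = -119733 - 96 = -119829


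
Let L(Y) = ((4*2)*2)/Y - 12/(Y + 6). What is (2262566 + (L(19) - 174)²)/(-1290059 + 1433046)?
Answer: 517294074234/32261441875 ≈ 16.034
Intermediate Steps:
L(Y) = -12/(6 + Y) + 16/Y (L(Y) = (8*2)/Y - 12/(6 + Y) = 16/Y - 12/(6 + Y) = -12/(6 + Y) + 16/Y)
(2262566 + (L(19) - 174)²)/(-1290059 + 1433046) = (2262566 + (4*(24 + 19)/(19*(6 + 19)) - 174)²)/(-1290059 + 1433046) = (2262566 + (4*(1/19)*43/25 - 174)²)/142987 = (2262566 + (4*(1/19)*(1/25)*43 - 174)²)*(1/142987) = (2262566 + (172/475 - 174)²)*(1/142987) = (2262566 + (-82478/475)²)*(1/142987) = (2262566 + 6802620484/225625)*(1/142987) = (517294074234/225625)*(1/142987) = 517294074234/32261441875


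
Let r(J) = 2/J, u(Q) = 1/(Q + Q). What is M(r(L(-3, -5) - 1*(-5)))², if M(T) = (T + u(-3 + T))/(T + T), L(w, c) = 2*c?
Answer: 8649/18496 ≈ 0.46761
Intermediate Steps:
u(Q) = 1/(2*Q)
M(T) = (T + 1/(2*(-3 + T)))/(2*T) (M(T) = (T + 1/(2*(-3 + T)))/(T + T) = (T + 1/(2*(-3 + T)))/((2*T)) = (T + 1/(2*(-3 + T)))*(1/(2*T)) = (T + 1/(2*(-3 + T)))/(2*T))
M(r(L(-3, -5) - 1*(-5)))² = ((1 + 2*(2/(2*(-5) - 1*(-5)))*(-3 + 2/(2*(-5) - 1*(-5))))/(4*((2/(2*(-5) - 1*(-5))))*(-3 + 2/(2*(-5) - 1*(-5)))))² = ((1 + 2*(2/(-10 + 5))*(-3 + 2/(-10 + 5)))/(4*((2/(-10 + 5)))*(-3 + 2/(-10 + 5))))² = ((1 + 2*(2/(-5))*(-3 + 2/(-5)))/(4*((2/(-5)))*(-3 + 2/(-5))))² = ((1 + 2*(2*(-⅕))*(-3 + 2*(-⅕)))/(4*((2*(-⅕)))*(-3 + 2*(-⅕))))² = ((1 + 2*(-⅖)*(-3 - ⅖))/(4*(-⅖)*(-3 - ⅖)))² = ((¼)*(-5/2)*(1 + 2*(-⅖)*(-17/5))/(-17/5))² = ((¼)*(-5/2)*(-5/17)*(1 + 68/25))² = ((¼)*(-5/2)*(-5/17)*(93/25))² = (93/136)² = 8649/18496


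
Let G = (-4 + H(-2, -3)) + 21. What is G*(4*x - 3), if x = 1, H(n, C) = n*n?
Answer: 21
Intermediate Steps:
H(n, C) = n**2
G = 21 (G = (-4 + (-2)**2) + 21 = (-4 + 4) + 21 = 0 + 21 = 21)
G*(4*x - 3) = 21*(4*1 - 3) = 21*(4 - 3) = 21*1 = 21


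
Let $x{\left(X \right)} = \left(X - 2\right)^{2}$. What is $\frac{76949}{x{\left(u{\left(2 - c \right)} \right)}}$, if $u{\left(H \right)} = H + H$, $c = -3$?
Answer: $\frac{76949}{64} \approx 1202.3$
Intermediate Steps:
$u{\left(H \right)} = 2 H$
$x{\left(X \right)} = \left(-2 + X\right)^{2}$
$\frac{76949}{x{\left(u{\left(2 - c \right)} \right)}} = \frac{76949}{\left(-2 + 2 \left(2 - -3\right)\right)^{2}} = \frac{76949}{\left(-2 + 2 \left(2 + 3\right)\right)^{2}} = \frac{76949}{\left(-2 + 2 \cdot 5\right)^{2}} = \frac{76949}{\left(-2 + 10\right)^{2}} = \frac{76949}{8^{2}} = \frac{76949}{64}$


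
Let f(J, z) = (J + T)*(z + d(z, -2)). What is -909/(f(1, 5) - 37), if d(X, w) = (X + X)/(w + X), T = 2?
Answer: 303/4 ≈ 75.750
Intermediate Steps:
d(X, w) = 2*X/(X + w) (d(X, w) = (2*X)/(X + w) = 2*X/(X + w))
f(J, z) = (2 + J)*(z + 2*z/(-2 + z)) (f(J, z) = (J + 2)*(z + 2*z/(z - 2)) = (2 + J)*(z + 2*z/(-2 + z)))
-909/(f(1, 5) - 37) = -909/(5²*(2 + 1)/(-2 + 5) - 37) = -909/(25*3/3 - 37) = -909/(25*(⅓)*3 - 37) = -909/(25 - 37) = -909/(-12) = -909*(-1/12) = 303/4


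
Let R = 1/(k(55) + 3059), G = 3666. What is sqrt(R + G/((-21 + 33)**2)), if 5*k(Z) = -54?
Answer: sqrt(851579078466)/182892 ≈ 5.0457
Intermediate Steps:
k(Z) = -54/5 (k(Z) = (1/5)*(-54) = -54/5)
R = 5/15241 (R = 1/(-54/5 + 3059) = 1/(15241/5) = 5/15241 ≈ 0.00032806)
sqrt(R + G/((-21 + 33)**2)) = sqrt(5/15241 + 3666/((-21 + 33)**2)) = sqrt(5/15241 + 3666/(12**2)) = sqrt(5/15241 + 3666/144) = sqrt(5/15241 + 3666*(1/144)) = sqrt(5/15241 + 611/24) = sqrt(9312371/365784) = sqrt(851579078466)/182892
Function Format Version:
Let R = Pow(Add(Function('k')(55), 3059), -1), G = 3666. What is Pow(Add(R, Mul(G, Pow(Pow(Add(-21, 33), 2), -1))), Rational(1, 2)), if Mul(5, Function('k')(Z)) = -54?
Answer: Mul(Rational(1, 182892), Pow(851579078466, Rational(1, 2))) ≈ 5.0457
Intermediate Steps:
Function('k')(Z) = Rational(-54, 5) (Function('k')(Z) = Mul(Rational(1, 5), -54) = Rational(-54, 5))
R = Rational(5, 15241) (R = Pow(Add(Rational(-54, 5), 3059), -1) = Pow(Rational(15241, 5), -1) = Rational(5, 15241) ≈ 0.00032806)
Pow(Add(R, Mul(G, Pow(Pow(Add(-21, 33), 2), -1))), Rational(1, 2)) = Pow(Add(Rational(5, 15241), Mul(3666, Pow(Pow(Add(-21, 33), 2), -1))), Rational(1, 2)) = Pow(Add(Rational(5, 15241), Mul(3666, Pow(Pow(12, 2), -1))), Rational(1, 2)) = Pow(Add(Rational(5, 15241), Mul(3666, Pow(144, -1))), Rational(1, 2)) = Pow(Add(Rational(5, 15241), Mul(3666, Rational(1, 144))), Rational(1, 2)) = Pow(Add(Rational(5, 15241), Rational(611, 24)), Rational(1, 2)) = Pow(Rational(9312371, 365784), Rational(1, 2)) = Mul(Rational(1, 182892), Pow(851579078466, Rational(1, 2)))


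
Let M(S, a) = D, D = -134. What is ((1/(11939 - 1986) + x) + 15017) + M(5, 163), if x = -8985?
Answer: 58702795/9953 ≈ 5898.0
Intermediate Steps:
M(S, a) = -134
((1/(11939 - 1986) + x) + 15017) + M(5, 163) = ((1/(11939 - 1986) - 8985) + 15017) - 134 = ((1/9953 - 8985) + 15017) - 134 = (-89427704/9953 + 15017) - 134 = 60036497/9953 - 134 = 58702795/9953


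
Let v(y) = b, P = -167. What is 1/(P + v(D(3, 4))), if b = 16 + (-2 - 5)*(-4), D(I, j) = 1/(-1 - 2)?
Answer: -1/123 ≈ -0.0081301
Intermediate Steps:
D(I, j) = -⅓ (D(I, j) = 1/(-3) = -⅓)
b = 44 (b = 16 - 7*(-4) = 16 + 28 = 44)
v(y) = 44
1/(P + v(D(3, 4))) = 1/(-167 + 44) = 1/(-123) = -1/123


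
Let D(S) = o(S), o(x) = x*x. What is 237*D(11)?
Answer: 28677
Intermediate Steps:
o(x) = x**2
D(S) = S**2
237*D(11) = 237*11**2 = 237*121 = 28677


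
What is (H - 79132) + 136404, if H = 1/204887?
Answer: 11734288265/204887 ≈ 57272.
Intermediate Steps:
H = 1/204887 ≈ 4.8807e-6
(H - 79132) + 136404 = (1/204887 - 79132) + 136404 = -16213118083/204887 + 136404 = 11734288265/204887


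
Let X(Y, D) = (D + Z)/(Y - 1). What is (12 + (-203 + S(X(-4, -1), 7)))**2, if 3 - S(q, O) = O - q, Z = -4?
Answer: 37636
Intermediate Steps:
X(Y, D) = (-4 + D)/(-1 + Y) (X(Y, D) = (D - 4)/(Y - 1) = (-4 + D)/(-1 + Y))
S(q, O) = 3 + q - O (S(q, O) = 3 - (O - q) = 3 + (q - O) = 3 + q - O)
(12 + (-203 + S(X(-4, -1), 7)))**2 = (12 + (-203 + (3 + (-4 - 1)/(-1 - 4) - 1*7)))**2 = (12 + (-203 + (3 - 5/(-5) - 7)))**2 = (12 + (-203 + (3 - 1/5*(-5) - 7)))**2 = (12 + (-203 + (3 + 1 - 7)))**2 = (12 + (-203 - 3))**2 = (12 - 206)**2 = (-194)**2 = 37636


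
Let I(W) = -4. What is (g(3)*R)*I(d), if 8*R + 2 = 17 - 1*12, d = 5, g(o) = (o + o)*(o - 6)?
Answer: 27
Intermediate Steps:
g(o) = 2*o*(-6 + o) (g(o) = (2*o)*(-6 + o) = 2*o*(-6 + o))
R = 3/8 (R = -¼ + (17 - 1*12)/8 = -¼ + (17 - 12)/8 = -¼ + (⅛)*5 = -¼ + 5/8 = 3/8 ≈ 0.37500)
(g(3)*R)*I(d) = ((2*3*(-6 + 3))*(3/8))*(-4) = ((2*3*(-3))*(3/8))*(-4) = -18*3/8*(-4) = -27/4*(-4) = 27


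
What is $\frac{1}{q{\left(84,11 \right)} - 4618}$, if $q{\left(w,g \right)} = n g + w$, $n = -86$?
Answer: $- \frac{1}{5480} \approx -0.00018248$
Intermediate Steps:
$q{\left(w,g \right)} = w - 86 g$ ($q{\left(w,g \right)} = - 86 g + w = w - 86 g$)
$\frac{1}{q{\left(84,11 \right)} - 4618} = \frac{1}{\left(84 - 946\right) - 4618} = \frac{1}{-862 - 4618} = \frac{1}{-5480} = - \frac{1}{5480}$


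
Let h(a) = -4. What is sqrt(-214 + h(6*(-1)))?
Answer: I*sqrt(218) ≈ 14.765*I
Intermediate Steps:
sqrt(-214 + h(6*(-1))) = sqrt(-214 - 4) = sqrt(-218) = I*sqrt(218)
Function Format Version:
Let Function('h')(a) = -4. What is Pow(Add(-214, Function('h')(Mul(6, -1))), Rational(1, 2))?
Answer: Mul(I, Pow(218, Rational(1, 2))) ≈ Mul(14.765, I)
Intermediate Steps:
Pow(Add(-214, Function('h')(Mul(6, -1))), Rational(1, 2)) = Pow(Add(-214, -4), Rational(1, 2)) = Pow(-218, Rational(1, 2)) = Mul(I, Pow(218, Rational(1, 2)))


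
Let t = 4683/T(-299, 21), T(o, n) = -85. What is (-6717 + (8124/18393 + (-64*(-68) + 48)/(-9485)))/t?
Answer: 2213467255485/18155221427 ≈ 121.92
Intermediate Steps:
t = -4683/85 (t = 4683/(-85) = 4683*(-1/85) = -4683/85 ≈ -55.094)
(-6717 + (8124/18393 + (-64*(-68) + 48)/(-9485)))/t = (-6717 + (8124/18393 + (-64*(-68) + 48)/(-9485)))/(-4683/85) = (-6717 + (8124*(1/18393) + (4352 + 48)*(-1/9485)))*(-85/4683) = (-6717 + (2708/6131 + 4400*(-1/9485)))*(-85/4683) = (-6717 + (2708/6131 - 880/1897))*(-85/4683) = (-6717 - 258204/11630507)*(-85/4683) = -78122373723/11630507*(-85/4683) = 2213467255485/18155221427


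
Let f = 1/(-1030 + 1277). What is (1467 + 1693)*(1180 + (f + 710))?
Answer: 1475185960/247 ≈ 5.9724e+6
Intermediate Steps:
f = 1/247 ≈ 0.0040486
(1467 + 1693)*(1180 + (f + 710)) = (1467 + 1693)*(1180 + (1/247 + 710)) = 3160*(1180 + 175371/247) = 3160*(466831/247) = 1475185960/247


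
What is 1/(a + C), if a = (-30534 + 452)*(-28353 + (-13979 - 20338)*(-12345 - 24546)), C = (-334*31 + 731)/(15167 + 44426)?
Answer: -59593/2269457069962572467 ≈ -2.6259e-14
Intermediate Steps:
C = -9623/59593 (C = (-10354 + 731)/59593 = -9623*1/59593 = -9623/59593 ≈ -0.16148)
a = -38082611547708 (a = -30082*(-28353 - 34317*(-36891)) = -30082*(-28353 + 1265988447) = -30082*1265960094 = -38082611547708)
1/(a + C) = 1/(-38082611547708 - 9623/59593) = 1/(-2269457069962572467/59593) = -59593/2269457069962572467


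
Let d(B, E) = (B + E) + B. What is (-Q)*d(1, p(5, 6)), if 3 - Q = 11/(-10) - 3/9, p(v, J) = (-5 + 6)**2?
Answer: -133/10 ≈ -13.300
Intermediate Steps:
p(v, J) = 1 (p(v, J) = 1**2 = 1)
d(B, E) = E + 2*B
Q = 133/30 (Q = 3 - (11/(-10) - 3/9) = 3 - (11*(-1/10) - 3*1/9) = 3 - (-11/10 - 1/3) = 3 - 1*(-43/30) = 3 + 43/30 = 133/30 ≈ 4.4333)
(-Q)*d(1, p(5, 6)) = (-1*133/30)*(1 + 2*1) = -133*(1 + 2)/30 = -133/30*3 = -133/10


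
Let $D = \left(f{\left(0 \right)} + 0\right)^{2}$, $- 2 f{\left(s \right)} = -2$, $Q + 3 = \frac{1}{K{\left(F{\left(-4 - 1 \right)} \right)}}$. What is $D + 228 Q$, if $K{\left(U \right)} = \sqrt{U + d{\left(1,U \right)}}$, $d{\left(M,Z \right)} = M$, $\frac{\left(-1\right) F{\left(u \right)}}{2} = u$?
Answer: $-683 + \frac{228 \sqrt{11}}{11} \approx -614.26$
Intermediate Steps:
$F{\left(u \right)} = - 2 u$
$K{\left(U \right)} = \sqrt{1 + U}$ ($K{\left(U \right)} = \sqrt{U + 1} = \sqrt{1 + U}$)
$Q = -3 + \frac{\sqrt{11}}{11}$ ($Q = -3 + \frac{1}{\sqrt{1 - 2 \left(-4 - 1\right)}} = -3 + \frac{1}{\sqrt{1 - -10}} = -3 + \frac{1}{\sqrt{1 + 10}} = -3 + \frac{1}{\sqrt{11}} = -3 + \frac{\sqrt{11}}{11} \approx -2.6985$)
$f{\left(s \right)} = 1$ ($f{\left(s \right)} = \left(- \frac{1}{2}\right) \left(-2\right) = 1$)
$D = 1$ ($D = \left(1 + 0\right)^{2} = 1^{2} = 1$)
$D + 228 Q = 1 + 228 \left(-3 + \frac{\sqrt{11}}{11}\right) = 1 - \left(684 - \frac{228 \sqrt{11}}{11}\right) = -683 + \frac{228 \sqrt{11}}{11}$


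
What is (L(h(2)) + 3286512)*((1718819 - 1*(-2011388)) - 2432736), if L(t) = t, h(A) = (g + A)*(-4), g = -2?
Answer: 4264154011152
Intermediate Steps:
h(A) = 8 - 4*A (h(A) = (-2 + A)*(-4) = 8 - 4*A)
(L(h(2)) + 3286512)*((1718819 - 1*(-2011388)) - 2432736) = ((8 - 4*2) + 3286512)*((1718819 - 1*(-2011388)) - 2432736) = ((8 - 8) + 3286512)*((1718819 + 2011388) - 2432736) = (0 + 3286512)*(3730207 - 2432736) = 3286512*1297471 = 4264154011152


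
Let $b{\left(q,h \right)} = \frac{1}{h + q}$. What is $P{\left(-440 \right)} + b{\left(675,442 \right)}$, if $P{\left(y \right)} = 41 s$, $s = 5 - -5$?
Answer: $\frac{457971}{1117} \approx 410.0$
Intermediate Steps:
$s = 10$ ($s = 5 + 5 = 10$)
$P{\left(y \right)} = 410$ ($P{\left(y \right)} = 41 \cdot 10 = 410$)
$P{\left(-440 \right)} + b{\left(675,442 \right)} = 410 + \frac{1}{442 + 675} = 410 + \frac{1}{1117} = \frac{457971}{1117}$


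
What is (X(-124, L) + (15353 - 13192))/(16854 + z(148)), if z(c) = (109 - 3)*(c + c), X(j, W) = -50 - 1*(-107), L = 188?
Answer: 1109/24115 ≈ 0.045988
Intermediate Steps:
X(j, W) = 57 (X(j, W) = -50 + 107 = 57)
z(c) = 212*c (z(c) = 106*(2*c) = 212*c)
(X(-124, L) + (15353 - 13192))/(16854 + z(148)) = (57 + (15353 - 13192))/(16854 + 212*148) = (57 + 2161)/(16854 + 31376) = 2218/48230 = 2218*(1/48230) = 1109/24115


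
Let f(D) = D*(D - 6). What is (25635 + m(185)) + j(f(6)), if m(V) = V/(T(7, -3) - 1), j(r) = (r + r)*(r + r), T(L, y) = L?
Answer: 153995/6 ≈ 25666.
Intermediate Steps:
f(D) = D*(-6 + D)
j(r) = 4*r**2 (j(r) = (2*r)*(2*r) = 4*r**2)
m(V) = V/6 (m(V) = V/(7 - 1) = V/6)
(25635 + m(185)) + j(f(6)) = (25635 + (1/6)*185) + 4*(6*(-6 + 6))**2 = (25635 + 185/6) + 4*(6*0)**2 = 153995/6 + 4*0**2 = 153995/6 + 4*0 = 153995/6 + 0 = 153995/6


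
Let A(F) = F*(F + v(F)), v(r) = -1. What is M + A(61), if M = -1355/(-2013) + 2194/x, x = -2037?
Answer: 1667344897/455609 ≈ 3659.6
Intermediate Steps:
M = -184043/455609 (M = -1355/(-2013) + 2194/(-2037) = -1355*(-1/2013) + 2194*(-1/2037) = 1355/2013 - 2194/2037 = -184043/455609 ≈ -0.40395)
A(F) = F*(-1 + F) (A(F) = F*(F - 1) = F*(-1 + F))
M + A(61) = -184043/455609 + 61*(-1 + 61) = -184043/455609 + 61*60 = -184043/455609 + 3660 = 1667344897/455609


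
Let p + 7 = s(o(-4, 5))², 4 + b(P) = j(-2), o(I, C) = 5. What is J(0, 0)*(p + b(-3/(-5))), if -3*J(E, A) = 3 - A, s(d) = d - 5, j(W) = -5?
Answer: 16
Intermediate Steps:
s(d) = -5 + d
b(P) = -9 (b(P) = -4 - 5 = -9)
p = -7 (p = -7 + (-5 + 5)² = -7 + 0² = -7 + 0 = -7)
J(E, A) = -1 + A/3 (J(E, A) = -(3 - A)/3 = -1 + A/3)
J(0, 0)*(p + b(-3/(-5))) = (-1 + (⅓)*0)*(-7 - 9) = (-1 + 0)*(-16) = -1*(-16) = 16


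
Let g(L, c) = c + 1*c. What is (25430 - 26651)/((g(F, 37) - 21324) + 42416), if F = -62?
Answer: -1221/21166 ≈ -0.057687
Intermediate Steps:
g(L, c) = 2*c (g(L, c) = c + c = 2*c)
(25430 - 26651)/((g(F, 37) - 21324) + 42416) = (25430 - 26651)/((2*37 - 21324) + 42416) = -1221/((74 - 21324) + 42416) = -1221/(-21250 + 42416) = -1221/21166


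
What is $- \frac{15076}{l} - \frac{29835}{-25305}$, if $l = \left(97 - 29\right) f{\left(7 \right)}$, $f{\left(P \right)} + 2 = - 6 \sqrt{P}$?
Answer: $- \frac{2165491}{3556196} + \frac{11307 \sqrt{7}}{2108} \approx 13.582$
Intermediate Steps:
$f{\left(P \right)} = -2 - 6 \sqrt{P}$
$l = -136 - 408 \sqrt{7}$ ($l = \left(97 - 29\right) \left(-2 - 6 \sqrt{7}\right) = 68 \left(-2 - 6 \sqrt{7}\right) = -136 - 408 \sqrt{7} \approx -1215.5$)
$- \frac{15076}{l} - \frac{29835}{-25305} = - \frac{15076}{-136 - 408 \sqrt{7}} - \frac{29835}{-25305} = - \frac{15076}{-136 - 408 \sqrt{7}} - - \frac{1989}{1687} = - \frac{15076}{-136 - 408 \sqrt{7}} + \frac{1989}{1687} = \frac{1989}{1687} - \frac{15076}{-136 - 408 \sqrt{7}}$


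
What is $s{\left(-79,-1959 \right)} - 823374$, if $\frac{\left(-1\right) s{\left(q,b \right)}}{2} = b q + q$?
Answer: $-1132738$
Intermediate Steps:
$s{\left(q,b \right)} = - 2 q - 2 b q$ ($s{\left(q,b \right)} = - 2 \left(b q + q\right) = - 2 \left(q + b q\right) = - 2 q - 2 b q$)
$s{\left(-79,-1959 \right)} - 823374 = \left(-2\right) \left(-79\right) \left(1 - 1959\right) - 823374 = \left(-2\right) \left(-79\right) \left(-1958\right) - 823374 = -309364 - 823374 = -1132738$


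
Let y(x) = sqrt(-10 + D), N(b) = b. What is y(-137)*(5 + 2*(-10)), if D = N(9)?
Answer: -15*I ≈ -15.0*I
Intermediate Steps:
D = 9
y(x) = I (y(x) = sqrt(-10 + 9) = sqrt(-1) = I)
y(-137)*(5 + 2*(-10)) = I*(5 + 2*(-10)) = I*(5 - 20) = I*(-15) = -15*I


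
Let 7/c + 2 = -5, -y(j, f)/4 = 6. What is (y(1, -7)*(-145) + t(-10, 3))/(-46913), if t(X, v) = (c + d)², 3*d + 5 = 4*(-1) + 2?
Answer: -31420/422217 ≈ -0.074417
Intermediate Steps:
y(j, f) = -24 (y(j, f) = -4*6 = -24)
d = -7/3 (d = -5/3 + (4*(-1) + 2)/3 = -5/3 + (-4 + 2)/3 = -5/3 + (⅓)*(-2) = -5/3 - ⅔ = -7/3 ≈ -2.3333)
c = -1 (c = 7/(-2 - 5) = 7/(-7) = 7*(-⅐) = -1)
t(X, v) = 100/9 (t(X, v) = (-1 - 7/3)² = (-10/3)² = 100/9)
(y(1, -7)*(-145) + t(-10, 3))/(-46913) = (-24*(-145) + 100/9)/(-46913) = (3480 + 100/9)*(-1/46913) = (31420/9)*(-1/46913) = -31420/422217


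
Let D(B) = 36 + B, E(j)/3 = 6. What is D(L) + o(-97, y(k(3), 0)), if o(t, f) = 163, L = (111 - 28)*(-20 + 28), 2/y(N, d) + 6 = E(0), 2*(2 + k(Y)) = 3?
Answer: 863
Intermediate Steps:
k(Y) = -½ (k(Y) = -2 + (½)*3 = -2 + 3/2 = -½)
E(j) = 18 (E(j) = 3*6 = 18)
y(N, d) = ⅙ (y(N, d) = 2/(-6 + 18) = 2/12 = 2*(1/12) = ⅙)
L = 664 (L = 83*8 = 664)
D(L) + o(-97, y(k(3), 0)) = (36 + 664) + 163 = 700 + 163 = 863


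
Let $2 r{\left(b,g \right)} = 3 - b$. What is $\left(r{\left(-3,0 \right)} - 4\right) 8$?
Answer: $-8$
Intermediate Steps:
$r{\left(b,g \right)} = \frac{3}{2} - \frac{b}{2}$ ($r{\left(b,g \right)} = \frac{3 - b}{2} = \frac{3}{2} - \frac{b}{2}$)
$\left(r{\left(-3,0 \right)} - 4\right) 8 = \left(\left(\frac{3}{2} - - \frac{3}{2}\right) - 4\right) 8 = \left(\left(\frac{3}{2} + \frac{3}{2}\right) - 4\right) 8 = \left(3 - 4\right) 8 = \left(-1\right) 8 = -8$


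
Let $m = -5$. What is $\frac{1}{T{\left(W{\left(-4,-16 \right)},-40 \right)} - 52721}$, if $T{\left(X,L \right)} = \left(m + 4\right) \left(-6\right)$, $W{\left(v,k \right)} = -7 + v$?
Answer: $- \frac{1}{52715} \approx -1.897 \cdot 10^{-5}$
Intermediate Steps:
$T{\left(X,L \right)} = 6$ ($T{\left(X,L \right)} = \left(-5 + 4\right) \left(-6\right) = \left(-1\right) \left(-6\right) = 6$)
$\frac{1}{T{\left(W{\left(-4,-16 \right)},-40 \right)} - 52721} = \frac{1}{6 - 52721} = \frac{1}{-52715} = - \frac{1}{52715}$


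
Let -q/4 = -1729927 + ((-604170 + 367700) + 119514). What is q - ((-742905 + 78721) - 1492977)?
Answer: 9544693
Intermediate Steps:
q = 7387532 (q = -4*(-1729927 + ((-604170 + 367700) + 119514)) = -4*(-1729927 + (-236470 + 119514)) = -4*(-1729927 - 116956) = -4*(-1846883) = 7387532)
q - ((-742905 + 78721) - 1492977) = 7387532 - ((-742905 + 78721) - 1492977) = 7387532 - (-664184 - 1492977) = 7387532 - 1*(-2157161) = 7387532 + 2157161 = 9544693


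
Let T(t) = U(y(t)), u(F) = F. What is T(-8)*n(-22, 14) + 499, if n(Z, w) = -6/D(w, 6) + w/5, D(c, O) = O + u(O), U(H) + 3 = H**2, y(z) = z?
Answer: 6393/10 ≈ 639.30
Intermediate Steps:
U(H) = -3 + H**2
T(t) = -3 + t**2
D(c, O) = 2*O (D(c, O) = O + O = 2*O)
n(Z, w) = -1/2 + w/5 (n(Z, w) = -6/(2*6) + w/5 = -6/12 + w*(1/5) = -6*1/12 + w/5 = -1/2 + w/5)
T(-8)*n(-22, 14) + 499 = (-3 + (-8)**2)*(-1/2 + (1/5)*14) + 499 = (-3 + 64)*(-1/2 + 14/5) + 499 = 61*(23/10) + 499 = 1403/10 + 499 = 6393/10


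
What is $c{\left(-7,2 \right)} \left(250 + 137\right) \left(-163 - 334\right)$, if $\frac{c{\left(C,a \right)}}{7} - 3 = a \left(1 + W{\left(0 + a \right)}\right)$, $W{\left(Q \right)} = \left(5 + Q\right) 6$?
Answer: $-119827197$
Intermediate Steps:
$W{\left(Q \right)} = 30 + 6 Q$
$c{\left(C,a \right)} = 21 + 7 a \left(31 + 6 a\right)$ ($c{\left(C,a \right)} = 21 + 7 a \left(1 + \left(30 + 6 \left(0 + a\right)\right)\right) = 21 + 7 a \left(1 + \left(30 + 6 a\right)\right) = 21 + 7 a \left(31 + 6 a\right)$)
$c{\left(-7,2 \right)} \left(250 + 137\right) \left(-163 - 334\right) = \left(21 + 42 \cdot 2^{2} + 217 \cdot 2\right) \left(250 + 137\right) \left(-163 - 334\right) = \left(21 + 42 \cdot 4 + 434\right) 387 \left(-497\right) = \left(21 + 168 + 434\right) \left(-192339\right) = 623 \left(-192339\right) = -119827197$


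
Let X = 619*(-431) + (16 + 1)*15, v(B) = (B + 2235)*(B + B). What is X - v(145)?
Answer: -956734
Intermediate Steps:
v(B) = 2*B*(2235 + B) (v(B) = (2235 + B)*(2*B) = 2*B*(2235 + B))
X = -266534 (X = -266789 + 17*15 = -266789 + 255 = -266534)
X - v(145) = -266534 - 2*145*(2235 + 145) = -266534 - 2*145*2380 = -266534 - 1*690200 = -266534 - 690200 = -956734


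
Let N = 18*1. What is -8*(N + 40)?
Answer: -464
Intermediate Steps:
N = 18
-8*(N + 40) = -8*(18 + 40) = -8*58 = -464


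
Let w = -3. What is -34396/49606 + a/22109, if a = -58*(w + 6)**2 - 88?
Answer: -395360412/548369527 ≈ -0.72097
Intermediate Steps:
a = -610 (a = -58*(-3 + 6)**2 - 88 = -58*3**2 - 88 = -58*9 - 88 = -522 - 88 = -610)
-34396/49606 + a/22109 = -34396/49606 - 610/22109 = -34396*1/49606 - 610*1/22109 = -17198/24803 - 610/22109 = -395360412/548369527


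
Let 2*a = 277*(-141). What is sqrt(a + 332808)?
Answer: sqrt(1253118)/2 ≈ 559.71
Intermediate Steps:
a = -39057/2 (a = (277*(-141))/2 = (1/2)*(-39057) = -39057/2 ≈ -19529.)
sqrt(a + 332808) = sqrt(-39057/2 + 332808) = sqrt(626559/2) = sqrt(1253118)/2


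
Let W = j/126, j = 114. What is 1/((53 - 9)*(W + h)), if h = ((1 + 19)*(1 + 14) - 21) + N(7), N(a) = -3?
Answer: 21/255860 ≈ 8.2076e-5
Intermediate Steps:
W = 19/21 (W = 114/126 = 114*(1/126) = 19/21 ≈ 0.90476)
h = 276 (h = ((1 + 19)*(1 + 14) - 21) - 3 = (20*15 - 21) - 3 = (300 - 21) - 3 = 279 - 3 = 276)
1/((53 - 9)*(W + h)) = 1/((53 - 9)*(19/21 + 276)) = 1/(44*(5815/21)) = 1/(255860/21) = 21/255860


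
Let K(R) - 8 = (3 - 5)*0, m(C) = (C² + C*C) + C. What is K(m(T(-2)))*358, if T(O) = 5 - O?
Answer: 2864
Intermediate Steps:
m(C) = C + 2*C² (m(C) = (C² + C²) + C = 2*C² + C = C + 2*C²)
K(R) = 8 (K(R) = 8 + (3 - 5)*0 = 8 - 2*0 = 8 + 0 = 8)
K(m(T(-2)))*358 = 8*358 = 2864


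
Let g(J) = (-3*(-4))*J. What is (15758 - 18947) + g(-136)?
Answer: -4821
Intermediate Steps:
g(J) = 12*J
(15758 - 18947) + g(-136) = (15758 - 18947) + 12*(-136) = -3189 - 1632 = -4821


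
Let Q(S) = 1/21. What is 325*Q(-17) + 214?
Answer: 4819/21 ≈ 229.48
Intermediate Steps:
Q(S) = 1/21
325*Q(-17) + 214 = 325*(1/21) + 214 = 325/21 + 214 = 4819/21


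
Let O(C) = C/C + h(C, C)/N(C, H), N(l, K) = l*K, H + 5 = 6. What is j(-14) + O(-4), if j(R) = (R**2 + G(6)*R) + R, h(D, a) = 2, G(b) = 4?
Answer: 253/2 ≈ 126.50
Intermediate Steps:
H = 1 (H = -5 + 6 = 1)
N(l, K) = K*l
O(C) = 1 + 2/C (O(C) = C/C + 2/((1*C)) = 1 + 2/C)
j(R) = R**2 + 5*R (j(R) = (R**2 + 4*R) + R = R**2 + 5*R)
j(-14) + O(-4) = -14*(5 - 14) + (2 - 4)/(-4) = -14*(-9) - 1/4*(-2) = 126 + 1/2 = 253/2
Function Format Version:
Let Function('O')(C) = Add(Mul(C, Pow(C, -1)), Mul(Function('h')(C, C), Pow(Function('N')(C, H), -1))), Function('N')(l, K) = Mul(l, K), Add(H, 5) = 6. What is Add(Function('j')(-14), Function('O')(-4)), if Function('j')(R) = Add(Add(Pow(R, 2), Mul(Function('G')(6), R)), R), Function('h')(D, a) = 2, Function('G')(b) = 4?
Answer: Rational(253, 2) ≈ 126.50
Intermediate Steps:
H = 1 (H = Add(-5, 6) = 1)
Function('N')(l, K) = Mul(K, l)
Function('O')(C) = Add(1, Mul(2, Pow(C, -1))) (Function('O')(C) = Add(Mul(C, Pow(C, -1)), Mul(2, Pow(Mul(1, C), -1))) = Add(1, Mul(2, Pow(C, -1))))
Function('j')(R) = Add(Pow(R, 2), Mul(5, R)) (Function('j')(R) = Add(Add(Pow(R, 2), Mul(4, R)), R) = Add(Pow(R, 2), Mul(5, R)))
Add(Function('j')(-14), Function('O')(-4)) = Add(Mul(-14, Add(5, -14)), Mul(Pow(-4, -1), Add(2, -4))) = Add(Mul(-14, -9), Mul(Rational(-1, 4), -2)) = Add(126, Rational(1, 2)) = Rational(253, 2)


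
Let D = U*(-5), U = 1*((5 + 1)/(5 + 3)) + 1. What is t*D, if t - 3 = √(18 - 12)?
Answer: -105/4 - 35*√6/4 ≈ -47.683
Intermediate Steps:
t = 3 + √6 (t = 3 + √(18 - 12) = 3 + √6 ≈ 5.4495)
U = 7/4 (U = 1*(6/8) + 1 = 1*(6*(⅛)) + 1 = 1*(¾) + 1 = ¾ + 1 = 7/4 ≈ 1.7500)
D = -35/4 (D = (7/4)*(-5) = -35/4 ≈ -8.7500)
t*D = (3 + √6)*(-35/4) = -105/4 - 35*√6/4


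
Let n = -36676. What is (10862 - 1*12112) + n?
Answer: -37926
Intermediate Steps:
(10862 - 1*12112) + n = (10862 - 1*12112) - 36676 = (10862 - 12112) - 36676 = -1250 - 36676 = -37926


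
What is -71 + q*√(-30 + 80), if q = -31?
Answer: -71 - 155*√2 ≈ -290.20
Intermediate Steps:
-71 + q*√(-30 + 80) = -71 - 31*√(-30 + 80) = -71 - 155*√2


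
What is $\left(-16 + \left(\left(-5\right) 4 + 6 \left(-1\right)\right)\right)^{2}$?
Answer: $1764$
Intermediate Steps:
$\left(-16 + \left(\left(-5\right) 4 + 6 \left(-1\right)\right)\right)^{2} = \left(-16 - 26\right)^{2} = \left(-42\right)^{2} = 1764$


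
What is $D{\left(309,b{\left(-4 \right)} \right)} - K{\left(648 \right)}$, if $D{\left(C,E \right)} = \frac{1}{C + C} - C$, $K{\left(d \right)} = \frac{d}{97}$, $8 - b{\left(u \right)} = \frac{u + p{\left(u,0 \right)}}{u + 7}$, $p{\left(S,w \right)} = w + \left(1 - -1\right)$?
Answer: $- \frac{18923681}{59946} \approx -315.68$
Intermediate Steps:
$p{\left(S,w \right)} = 2 + w$ ($p{\left(S,w \right)} = w + \left(1 + 1\right) = w + 2 = 2 + w$)
$b{\left(u \right)} = 8 - \frac{2 + u}{7 + u}$ ($b{\left(u \right)} = 8 - \frac{u + \left(2 + 0\right)}{u + 7} = 8 - \frac{u + 2}{7 + u} = 8 - \frac{2 + u}{7 + u}$)
$K{\left(d \right)} = \frac{d}{97}$ ($K{\left(d \right)} = d \frac{1}{97} = \frac{d}{97}$)
$D{\left(C,E \right)} = \frac{1}{2 C} - C$
$D{\left(309,b{\left(-4 \right)} \right)} - K{\left(648 \right)} = \left(\frac{1}{2 \cdot 309} - 309\right) - \frac{1}{97} \cdot 648 = \left(\frac{1}{2} \cdot \frac{1}{309} - 309\right) - \frac{648}{97} = \left(\frac{1}{618} - 309\right) - \frac{648}{97} = - \frac{190961}{618} - \frac{648}{97} = - \frac{18923681}{59946}$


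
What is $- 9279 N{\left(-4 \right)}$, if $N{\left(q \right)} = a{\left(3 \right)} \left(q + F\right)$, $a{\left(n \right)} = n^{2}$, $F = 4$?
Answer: $0$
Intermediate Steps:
$N{\left(q \right)} = 36 + 9 q$ ($N{\left(q \right)} = 3^{2} \left(q + 4\right) = 9 \left(4 + q\right) = 36 + 9 q$)
$- 9279 N{\left(-4 \right)} = - 9279 \left(36 + 9 \left(-4\right)\right) = - 9279 \left(36 - 36\right) = \left(-9279\right) 0 = 0$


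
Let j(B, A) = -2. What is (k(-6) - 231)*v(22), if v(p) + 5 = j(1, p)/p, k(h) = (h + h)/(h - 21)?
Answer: 116200/99 ≈ 1173.7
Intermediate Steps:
k(h) = 2*h/(-21 + h) (k(h) = (2*h)/(-21 + h) = 2*h/(-21 + h))
v(p) = -5 - 2/p
(k(-6) - 231)*v(22) = (2*(-6)/(-21 - 6) - 231)*(-5 - 2/22) = (2*(-6)/(-27) - 231)*(-5 - 2*1/22) = (2*(-6)*(-1/27) - 231)*(-5 - 1/11) = (4/9 - 231)*(-56/11) = -2075/9*(-56/11) = 116200/99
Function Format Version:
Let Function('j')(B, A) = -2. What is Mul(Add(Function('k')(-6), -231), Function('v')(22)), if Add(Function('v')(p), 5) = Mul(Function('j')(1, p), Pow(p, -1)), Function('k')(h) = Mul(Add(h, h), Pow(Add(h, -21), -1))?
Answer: Rational(116200, 99) ≈ 1173.7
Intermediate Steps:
Function('k')(h) = Mul(2, h, Pow(Add(-21, h), -1)) (Function('k')(h) = Mul(Mul(2, h), Pow(Add(-21, h), -1)) = Mul(2, h, Pow(Add(-21, h), -1)))
Function('v')(p) = Add(-5, Mul(-2, Pow(p, -1)))
Mul(Add(Function('k')(-6), -231), Function('v')(22)) = Mul(Add(Mul(2, -6, Pow(Add(-21, -6), -1)), -231), Add(-5, Mul(-2, Pow(22, -1)))) = Mul(Add(Mul(2, -6, Pow(-27, -1)), -231), Add(-5, Mul(-2, Rational(1, 22)))) = Mul(Add(Mul(2, -6, Rational(-1, 27)), -231), Add(-5, Rational(-1, 11))) = Mul(Add(Rational(4, 9), -231), Rational(-56, 11)) = Mul(Rational(-2075, 9), Rational(-56, 11)) = Rational(116200, 99)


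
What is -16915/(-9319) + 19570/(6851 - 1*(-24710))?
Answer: 716227145/294116959 ≈ 2.4352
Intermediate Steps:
-16915/(-9319) + 19570/(6851 - 1*(-24710)) = -16915*(-1/9319) + 19570/(6851 + 24710) = 16915/9319 + 19570/31561 = 716227145/294116959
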